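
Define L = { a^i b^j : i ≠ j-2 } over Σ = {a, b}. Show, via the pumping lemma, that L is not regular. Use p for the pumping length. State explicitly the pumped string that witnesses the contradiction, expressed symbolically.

a^{p+p!} b^{p+p!+2}

Suppose for contradiction that L is regular, and let p be the pumping length.
Choose w = a^p b^{p+p!+2}. Since p ≠ (p+p!+2)-2 = p+p!, w ∈ L; and |w| ≥ p.
By the pumping lemma, w = xyz with |xy| ≤ p and |y| > 0.
Because |xy| ≤ p and w begins with p copies of a, we have y = a^k with 1 ≤ k ≤ p.
Since 1 ≤ k ≤ p, k divides p!; set t = 1 + p!/k. Then xy^t z has p + (p!/k)·k = p + p! copies of a. Now the a-count is p+p! and (b-count)-2 = (p+p!+2)-2 = p+p!, so i ≠ j-2 fails. So xy^t z = a^{p+p!} b^{p+p!+2} ∉ L.
Contradiction. Therefore L is not regular.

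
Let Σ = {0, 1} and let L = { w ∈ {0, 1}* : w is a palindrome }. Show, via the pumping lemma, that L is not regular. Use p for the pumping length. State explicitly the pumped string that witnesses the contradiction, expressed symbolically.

0^{p+k} 1 0^p

Toward a contradiction, assume L is regular with pumping length p.
Take w = 0^p 1 0^p, a palindrome of length 2p+1 ≥ p.
By the pumping lemma, w = xyz with |xy| ≤ p and |y| > 0.
Since the first p symbols of w are all 0's and |xy| ≤ p, y lies entirely in the leading 0-block: y = 0^k for some k with 1 ≤ k ≤ p.
Pump with i = 2: xy^2z = 0^{p+k} 1 0^p. Its reverse is 0^p 1 0^{p+k}, which differs from xy^2z since k ≥ 1. So xy^2z is not a palindrome and xy^2z ∉ L.
This contradicts the pumping lemma, so L is not regular.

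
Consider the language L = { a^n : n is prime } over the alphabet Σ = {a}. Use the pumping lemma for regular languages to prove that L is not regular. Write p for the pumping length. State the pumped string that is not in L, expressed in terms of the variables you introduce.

a^{q(1+k)}

Assume L is regular. Let p be the pumping length given by the pumping lemma.
Let q be a prime with q ≥ p+2 (infinitely many primes exist), and take w = a^q ∈ L with |w| = q ≥ p.
By the pumping lemma, w = xyz with |xy| ≤ p and y is nonempty.
Then y = a^k for some k with 1 ≤ k ≤ p.
Since 1 ≤ k ≤ p, |xz| = q-k. Pump with i = q+1: |xy^{q+1}z| = (q-k)+(q+1)k = q+qk = q(1+k), which is composite (both factors ≥ 2). So xy^{q+1}z = a^{q(1+k)} ∉ L.
Contradiction. Therefore L is not regular.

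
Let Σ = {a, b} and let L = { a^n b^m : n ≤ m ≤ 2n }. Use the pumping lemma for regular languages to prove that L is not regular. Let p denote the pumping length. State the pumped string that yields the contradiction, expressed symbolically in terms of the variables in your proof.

Suppose for contradiction that L is regular, and let p be the pumping length.
Take w = a^p b^p ∈ L (since p ≤ p ≤ 2p), with |w| = 2p ≥ p.
Write w = xyz as guaranteed by the lemma, with |xy| ≤ p and |y| ≥ 1.
The first p characters of w are a's, so xy (and hence y) consists only of a's. Write y = a^k, 1 ≤ k ≤ p.
Pump with i = 2: xy^2z = a^{p+k} b^p. Now n = p+k > p = m, so the condition n ≤ m fails. Thus xy^2z ∉ L.
This is a contradiction; hence L is not regular.

a^{p+k} b^p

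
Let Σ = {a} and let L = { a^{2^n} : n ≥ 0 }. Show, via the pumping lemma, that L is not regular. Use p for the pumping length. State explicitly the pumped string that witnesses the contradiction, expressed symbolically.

a^{2^p+k}

Assume L is regular. Let p be the pumping length given by the pumping lemma.
Take w = a^{2^p} ∈ L with |w| = 2^p ≥ p.
By the pumping lemma, w = xyz with |xy| ≤ p and y is nonempty.
Then y = a^k for some k with 1 ≤ k ≤ p.
Pump with i = 2: xy^2z = a^{2^p+k}. Since 1 ≤ k ≤ p < 2^p, we have 2^p < 2^p+k < 2^{p+1}, so 2^p+k is not a power of 2. So xy^2z ∉ L.
This contradicts the pumping lemma, so L is not regular.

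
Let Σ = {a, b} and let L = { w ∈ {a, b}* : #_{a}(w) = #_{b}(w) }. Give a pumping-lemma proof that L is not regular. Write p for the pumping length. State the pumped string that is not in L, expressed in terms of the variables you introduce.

Suppose for contradiction that L is regular, and let p be the pumping length.
Choose w = a^p b^p ∈ L with |w| = 2p ≥ p.
By the pumping lemma, w = xyz with |xy| ≤ p and |y| > 0.
The first p characters of w are a's, so xy (and hence y) consists only of a's. Write y = a^k, 1 ≤ k ≤ p.
Pump with i = 2: xy^2z = a^{p+k} b^p has p+k occurrences of a but only p of b. Since k ≥ 1 the counts differ, so xy^2z ∉ L.
This is a contradiction; hence L is not regular.

a^{p+k} b^p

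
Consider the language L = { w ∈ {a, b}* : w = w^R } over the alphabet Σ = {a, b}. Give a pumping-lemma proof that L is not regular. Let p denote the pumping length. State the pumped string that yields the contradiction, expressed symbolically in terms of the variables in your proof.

Suppose for contradiction that L is regular, and let p be the pumping length.
Take w = a^p b a^p, a palindrome of length 2p+1 ≥ p.
By the pumping lemma, w = xyz with |xy| ≤ p and y is nonempty.
Since the first p symbols of w are all a's and |xy| ≤ p, y lies entirely in the leading a-block: y = a^k for some k with 1 ≤ k ≤ p.
Pump with i = 2: xy^2z = a^{p+k} b a^p. Its reverse is a^p b a^{p+k}, which differs from xy^2z since k ≥ 1. So xy^2z is not a palindrome and xy^2z ∉ L.
This is a contradiction; hence L is not regular.

a^{p+k} b a^p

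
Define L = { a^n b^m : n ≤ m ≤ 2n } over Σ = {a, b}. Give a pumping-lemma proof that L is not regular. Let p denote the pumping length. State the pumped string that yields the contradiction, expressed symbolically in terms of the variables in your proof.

Suppose for contradiction that L is regular, and let p be the pumping length.
Take w = a^p b^p ∈ L (since p ≤ p ≤ 2p), with |w| = 2p ≥ p.
Write w = xyz as guaranteed by the lemma, with |xy| ≤ p and |y| > 0.
Because |xy| ≤ p and w begins with p copies of a, we have y = a^k with 1 ≤ k ≤ p.
Pump with i = 2: xy^2z = a^{p+k} b^p. Now n = p+k > p = m, so the condition n ≤ m fails. Thus xy^2z ∉ L.
This contradicts the pumping lemma, so L is not regular.

a^{p+k} b^p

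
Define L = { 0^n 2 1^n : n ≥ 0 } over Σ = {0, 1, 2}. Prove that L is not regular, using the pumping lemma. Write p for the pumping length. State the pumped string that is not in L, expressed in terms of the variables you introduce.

Assume L is regular. Let p be the pumping length given by the pumping lemma.
Take w = 0^p 2 1^p ∈ L with |w| = 2p+1 ≥ p.
The pumping lemma gives a decomposition w = xyz where |xy| ≤ p and |y| > 0.
Because |xy| ≤ p and w begins with p copies of 0, we have y = 0^k with 1 ≤ k ≤ p.
Pump with i = 2: xy^2z = 0^{p+k} 2 1^p, which would require p+k = p. But k ≥ 1, so xy^2z ∉ L.
This contradicts the pumping lemma, so L is not regular.

0^{p+k} 2 1^p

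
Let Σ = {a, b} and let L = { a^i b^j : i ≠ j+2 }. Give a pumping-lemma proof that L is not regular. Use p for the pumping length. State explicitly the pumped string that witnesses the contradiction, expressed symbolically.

Assume L is regular. Let p be the pumping length given by the pumping lemma.
Choose w = a^p b^{p+p!-2}. Since p ≠ (p+p!-2)+2 = p+p!, w ∈ L; and |w| ≥ p.
The pumping lemma gives a decomposition w = xyz where |xy| ≤ p and |y| > 0.
The first p characters of w are a's, so xy (and hence y) consists only of a's. Write y = a^k, 1 ≤ k ≤ p.
Since 1 ≤ k ≤ p, k divides p!; set t = 1 + p!/k. Then xy^t z has p + (p!/k)·k = p + p! copies of a. Now the a-count is p+p! and (b-count)+2 = (p+p!-2)+2 = p+p!, so i ≠ j+2 fails. So xy^t z = a^{p+p!} b^{p+p!-2} ∉ L.
Contradiction. Therefore L is not regular.

a^{p+p!} b^{p+p!-2}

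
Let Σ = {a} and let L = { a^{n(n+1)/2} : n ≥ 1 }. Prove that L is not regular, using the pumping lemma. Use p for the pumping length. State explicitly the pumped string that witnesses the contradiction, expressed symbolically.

Assume L is regular; let p be its pumping constant.
Take w = a^{p(p+1)/2} ∈ L with |w| = p(p+1)/2 ≥ p.
By the pumping lemma, w = xyz with |xy| ≤ p and |y| ≥ 1.
Then y = a^k for some k with 1 ≤ k ≤ p.
Pump with i = 2: xy^2z = a^{p(p+1)/2+k}. Since 1 ≤ k ≤ p, p(p+1)/2 < p(p+1)/2+k ≤ p(p+1)/2+p < (p+1)(p+2)/2, so p(p+1)/2+k is strictly between consecutive triangular numbers. So xy^2z ∉ L.
This is a contradiction; hence L is not regular.

a^{p(p+1)/2+k}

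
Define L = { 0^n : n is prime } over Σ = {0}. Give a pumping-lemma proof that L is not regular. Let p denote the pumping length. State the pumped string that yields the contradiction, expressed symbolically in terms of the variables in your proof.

Assume L is regular; let p be its pumping constant.
Let q be a prime with q ≥ p+2 (infinitely many primes exist), and take w = 0^q ∈ L with |w| = q ≥ p.
The pumping lemma gives a decomposition w = xyz where |xy| ≤ p and |y| > 0.
Then y = 0^k for some k with 1 ≤ k ≤ p.
Since 1 ≤ k ≤ p, |xz| = q-k. Pump with i = q+1: |xy^{q+1}z| = (q-k)+(q+1)k = q+qk = q(1+k), which is composite (both factors ≥ 2). So xy^{q+1}z = 0^{q(1+k)} ∉ L.
This contradicts the pumping lemma, so L is not regular.

0^{q(1+k)}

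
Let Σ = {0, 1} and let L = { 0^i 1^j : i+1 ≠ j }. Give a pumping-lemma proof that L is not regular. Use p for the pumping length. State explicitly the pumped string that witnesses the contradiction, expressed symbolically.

0^{p+p!} 1^{p+p!+1}

Suppose for contradiction that L is regular, and let p be the pumping length.
Choose w = 0^p 1^{p+p!+1}. Since p ≠ (p+p!+1)-1 = p+p!, w ∈ L; and |w| ≥ p.
The pumping lemma gives a decomposition w = xyz where |xy| ≤ p and |y| > 0.
Because |xy| ≤ p and w begins with p copies of 0, we have y = 0^k with 1 ≤ k ≤ p.
Since 1 ≤ k ≤ p, k divides p!; set t = 1 + p!/k. Then xy^t z has p + (p!/k)·k = p + p! copies of 0. Now the 0-count is p+p! and (1-count)-1 = (p+p!+1)-1 = p+p!, so i+1 ≠ j fails. So xy^t z = 0^{p+p!} 1^{p+p!+1} ∉ L.
Contradiction. Therefore L is not regular.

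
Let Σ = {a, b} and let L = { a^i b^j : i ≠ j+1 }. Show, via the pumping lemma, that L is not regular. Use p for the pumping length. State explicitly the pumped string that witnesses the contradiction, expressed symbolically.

a^{p+p!} b^{p+p!-1}

Toward a contradiction, assume L is regular with pumping length p.
Choose w = a^p b^{p+p!-1}. Since p ≠ (p+p!-1)+1 = p+p!, w ∈ L; and |w| ≥ p.
Write w = xyz as guaranteed by the lemma, with |xy| ≤ p and |y| ≥ 1.
The first p characters of w are a's, so xy (and hence y) consists only of a's. Write y = a^k, 1 ≤ k ≤ p.
Since 1 ≤ k ≤ p, k divides p!; set t = 1 + p!/k. Then xy^t z has p + (p!/k)·k = p + p! copies of a. Now the a-count is p+p! and (b-count)+1 = (p+p!-1)+1 = p+p!, so i ≠ j+1 fails. So xy^t z = a^{p+p!} b^{p+p!-1} ∉ L.
Contradiction. Therefore L is not regular.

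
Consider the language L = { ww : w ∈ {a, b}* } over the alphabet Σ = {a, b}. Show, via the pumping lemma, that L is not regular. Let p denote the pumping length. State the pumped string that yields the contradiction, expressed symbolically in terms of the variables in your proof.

Toward a contradiction, assume L is regular with pumping length p.
Take w = a^p b^p a^p b^p = uu where u = a^pb^p; then w ∈ L and |w| = 4p ≥ p.
By the pumping lemma, w = xyz with |xy| ≤ p and |y| ≥ 1.
The first p characters of w are a's, so xy (and hence y) consists only of a's. Write y = a^k, 1 ≤ k ≤ p.
Pump with i = 2: xy^2z = a^{p+k} b^p a^p b^p, of length 4p+k. Suppose this equals vv. The string starts with a and ends with b, so v does too; thus the boundary between the two copies of v is a b→a transition. There is exactly one such transition, at position 2p+k, so |v| = 2p+k and |vv| = 4p+2k ≠ 4p+k since k ≥ 1. So xy^2z ∉ L.
This contradicts the pumping lemma, so L is not regular.

a^{p+k} b^p a^p b^p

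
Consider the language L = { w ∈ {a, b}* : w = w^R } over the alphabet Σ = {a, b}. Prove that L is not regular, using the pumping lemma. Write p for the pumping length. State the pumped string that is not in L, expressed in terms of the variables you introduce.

a^{p+k} b a^p

Assume L is regular; let p be its pumping constant.
Take w = a^p b a^p, a palindrome of length 2p+1 ≥ p.
The pumping lemma gives a decomposition w = xyz where |xy| ≤ p and |y| ≥ 1.
Since the first p symbols of w are all a's and |xy| ≤ p, y lies entirely in the leading a-block: y = a^k for some k with 1 ≤ k ≤ p.
Pump with i = 2: xy^2z = a^{p+k} b a^p. Its reverse is a^p b a^{p+k}, which differs from xy^2z since k ≥ 1. So xy^2z is not a palindrome and xy^2z ∉ L.
This is a contradiction; hence L is not regular.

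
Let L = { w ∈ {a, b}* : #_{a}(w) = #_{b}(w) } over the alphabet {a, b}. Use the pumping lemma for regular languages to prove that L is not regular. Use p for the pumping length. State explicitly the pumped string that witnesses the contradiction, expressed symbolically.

a^{p+k} b^p

Suppose for contradiction that L is regular, and let p be the pumping length.
Choose w = a^p b^p ∈ L with |w| = 2p ≥ p.
The pumping lemma gives a decomposition w = xyz where |xy| ≤ p and |y| ≥ 1.
Since the first p symbols of w are all a's and |xy| ≤ p, y lies entirely in the leading a-block: y = a^k for some k with 1 ≤ k ≤ p.
Pump with i = 2: xy^2z = a^{p+k} b^p has p+k occurrences of a but only p of b. Since k ≥ 1 the counts differ, so xy^2z ∉ L.
This is a contradiction; hence L is not regular.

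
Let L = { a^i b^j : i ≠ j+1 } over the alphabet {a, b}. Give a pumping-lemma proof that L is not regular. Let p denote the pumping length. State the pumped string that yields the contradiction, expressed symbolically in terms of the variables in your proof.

Suppose for contradiction that L is regular, and let p be the pumping length.
Choose w = a^p b^{p+p!-1}. Since p ≠ (p+p!-1)+1 = p+p!, w ∈ L; and |w| ≥ p.
The pumping lemma gives a decomposition w = xyz where |xy| ≤ p and |y| ≥ 1.
Because |xy| ≤ p and w begins with p copies of a, we have y = a^k with 1 ≤ k ≤ p.
Since 1 ≤ k ≤ p, k divides p!; set t = 1 + p!/k. Then xy^t z has p + (p!/k)·k = p + p! copies of a. Now the a-count is p+p! and (b-count)+1 = (p+p!-1)+1 = p+p!, so i ≠ j+1 fails. So xy^t z = a^{p+p!} b^{p+p!-1} ∉ L.
This contradicts the pumping lemma, so L is not regular.

a^{p+p!} b^{p+p!-1}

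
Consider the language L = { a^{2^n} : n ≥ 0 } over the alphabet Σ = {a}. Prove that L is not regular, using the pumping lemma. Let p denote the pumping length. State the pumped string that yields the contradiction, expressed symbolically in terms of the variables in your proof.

Assume L is regular. Let p be the pumping length given by the pumping lemma.
Take w = a^{2^p} ∈ L with |w| = 2^p ≥ p.
Write w = xyz as guaranteed by the lemma, with |xy| ≤ p and |y| ≥ 1.
Then y = a^k for some k with 1 ≤ k ≤ p.
Pump with i = 2: xy^2z = a^{2^p+k}. Since 1 ≤ k ≤ p < 2^p, we have 2^p < 2^p+k < 2^{p+1}, so 2^p+k is not a power of 2. So xy^2z ∉ L.
This is a contradiction; hence L is not regular.

a^{2^p+k}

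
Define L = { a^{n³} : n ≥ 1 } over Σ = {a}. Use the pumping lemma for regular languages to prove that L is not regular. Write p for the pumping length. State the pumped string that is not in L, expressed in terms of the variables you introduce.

Assume L is regular; let p be its pumping constant.
Take w = a^{p³} ∈ L with |w| = p³ ≥ p.
Write w = xyz as guaranteed by the lemma, with |xy| ≤ p and |y| ≥ 1.
Then y = a^k for some k with 1 ≤ k ≤ p.
Pump with i = 2: xy^2z = a^{p³+k}. Since 1 ≤ k ≤ p, p³ < p³+k ≤ p³+p < p³+3p²+3p+1 = (p+1)³, so p³+k is not a perfect cube. So xy^2z ∉ L.
This is a contradiction; hence L is not regular.

a^{p³+k}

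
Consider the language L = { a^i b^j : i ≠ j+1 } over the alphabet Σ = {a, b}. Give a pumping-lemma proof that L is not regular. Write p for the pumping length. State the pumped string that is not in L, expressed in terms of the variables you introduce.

Toward a contradiction, assume L is regular with pumping length p.
Choose w = a^p b^{p+p!-1}. Since p ≠ (p+p!-1)+1 = p+p!, w ∈ L; and |w| ≥ p.
The pumping lemma gives a decomposition w = xyz where |xy| ≤ p and y is nonempty.
Since the first p symbols of w are all a's and |xy| ≤ p, y lies entirely in the leading a-block: y = a^k for some k with 1 ≤ k ≤ p.
Since 1 ≤ k ≤ p, k divides p!; set t = 1 + p!/k. Then xy^t z has p + (p!/k)·k = p + p! copies of a. Now the a-count is p+p! and (b-count)+1 = (p+p!-1)+1 = p+p!, so i ≠ j+1 fails. So xy^t z = a^{p+p!} b^{p+p!-1} ∉ L.
This is a contradiction; hence L is not regular.

a^{p+p!} b^{p+p!-1}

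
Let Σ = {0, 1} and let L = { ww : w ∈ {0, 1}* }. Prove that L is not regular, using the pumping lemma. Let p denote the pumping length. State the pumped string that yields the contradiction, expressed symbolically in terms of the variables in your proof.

0^{p+k} 1^p 0^p 1^p

Suppose for contradiction that L is regular, and let p be the pumping length.
Take w = 0^p 1^p 0^p 1^p = uu where u = 0^p1^p; then w ∈ L and |w| = 4p ≥ p.
The pumping lemma gives a decomposition w = xyz where |xy| ≤ p and y is nonempty.
Since the first p symbols of w are all 0's and |xy| ≤ p, y lies entirely in the leading 0-block: y = 0^k for some k with 1 ≤ k ≤ p.
Pump with i = 2: xy^2z = 0^{p+k} 1^p 0^p 1^p, of length 4p+k. Suppose this equals vv. The string starts with 0 and ends with 1, so v does too; thus the boundary between the two copies of v is a 1→0 transition. There is exactly one such transition, at position 2p+k, so |v| = 2p+k and |vv| = 4p+2k ≠ 4p+k since k ≥ 1. So xy^2z ∉ L.
This is a contradiction; hence L is not regular.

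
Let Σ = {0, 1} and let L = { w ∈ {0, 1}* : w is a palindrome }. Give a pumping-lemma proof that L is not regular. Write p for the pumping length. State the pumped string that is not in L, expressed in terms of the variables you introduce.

0^{p+k} 1 0^p

Assume L is regular; let p be its pumping constant.
Take w = 0^p 1 0^p, a palindrome of length 2p+1 ≥ p.
The pumping lemma gives a decomposition w = xyz where |xy| ≤ p and y is nonempty.
Since the first p symbols of w are all 0's and |xy| ≤ p, y lies entirely in the leading 0-block: y = 0^k for some k with 1 ≤ k ≤ p.
Pump with i = 2: xy^2z = 0^{p+k} 1 0^p. Its reverse is 0^p 1 0^{p+k}, which differs from xy^2z since k ≥ 1. So xy^2z is not a palindrome and xy^2z ∉ L.
This contradicts the pumping lemma, so L is not regular.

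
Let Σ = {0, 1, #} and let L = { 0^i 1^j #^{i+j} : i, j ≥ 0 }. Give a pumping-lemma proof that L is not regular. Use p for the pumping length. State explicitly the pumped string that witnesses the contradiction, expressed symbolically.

0^{p+k} 1^p #^{2p}

Toward a contradiction, assume L is regular with pumping length p.
Take w = 0^p 1^p #^{2p} ∈ L (with i=j=p, i+j=2p), |w| = 4p ≥ p.
The pumping lemma gives a decomposition w = xyz where |xy| ≤ p and y is nonempty.
The first p characters of w are 0's, so xy (and hence y) consists only of 0's. Write y = 0^k, 1 ≤ k ≤ p.
Consider xy^2z = 0^{p+k} 1^p #^{2p}. Now the 0- and 1-counts sum to 2p+k, but the #-count is 2p ≠ 2p+k. So xy^2z ∉ L.
This contradicts the pumping lemma, so L is not regular.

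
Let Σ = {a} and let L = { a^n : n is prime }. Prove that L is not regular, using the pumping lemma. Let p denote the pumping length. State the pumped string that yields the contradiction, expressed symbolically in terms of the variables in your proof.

Suppose for contradiction that L is regular, and let p be the pumping length.
Let q be a prime with q ≥ p+2 (infinitely many primes exist), and take w = a^q ∈ L with |w| = q ≥ p.
By the pumping lemma, w = xyz with |xy| ≤ p and y is nonempty.
Then y = a^k for some k with 1 ≤ k ≤ p.
Since 1 ≤ k ≤ p, |xz| = q-k. Pump with i = q+1: |xy^{q+1}z| = (q-k)+(q+1)k = q+qk = q(1+k), which is composite (both factors ≥ 2). So xy^{q+1}z = a^{q(1+k)} ∉ L.
This is a contradiction; hence L is not regular.

a^{q(1+k)}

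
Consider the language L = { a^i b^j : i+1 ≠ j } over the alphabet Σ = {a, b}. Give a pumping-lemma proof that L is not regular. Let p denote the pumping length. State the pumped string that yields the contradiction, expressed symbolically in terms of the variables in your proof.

a^{p+p!} b^{p+p!+1}

Assume L is regular. Let p be the pumping length given by the pumping lemma.
Choose w = a^p b^{p+p!+1}. Since p ≠ (p+p!+1)-1 = p+p!, w ∈ L; and |w| ≥ p.
The pumping lemma gives a decomposition w = xyz where |xy| ≤ p and |y| ≥ 1.
Since the first p symbols of w are all a's and |xy| ≤ p, y lies entirely in the leading a-block: y = a^k for some k with 1 ≤ k ≤ p.
Since 1 ≤ k ≤ p, k divides p!; set t = 1 + p!/k. Then xy^t z has p + (p!/k)·k = p + p! copies of a. Now the a-count is p+p! and (b-count)-1 = (p+p!+1)-1 = p+p!, so i+1 ≠ j fails. So xy^t z = a^{p+p!} b^{p+p!+1} ∉ L.
This contradicts the pumping lemma, so L is not regular.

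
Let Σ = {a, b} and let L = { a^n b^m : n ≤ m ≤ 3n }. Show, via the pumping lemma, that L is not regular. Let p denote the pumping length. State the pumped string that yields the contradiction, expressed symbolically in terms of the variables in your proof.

a^{p+k} b^p

Assume L is regular; let p be its pumping constant.
Take w = a^p b^p ∈ L (since p ≤ p ≤ 3p), with |w| = 2p ≥ p.
Write w = xyz as guaranteed by the lemma, with |xy| ≤ p and y is nonempty.
Since the first p symbols of w are all a's and |xy| ≤ p, y lies entirely in the leading a-block: y = a^k for some k with 1 ≤ k ≤ p.
Pump with i = 2: xy^2z = a^{p+k} b^p. Now n = p+k > p = m, so the condition n ≤ m fails. Thus xy^2z ∉ L.
This contradicts the pumping lemma, so L is not regular.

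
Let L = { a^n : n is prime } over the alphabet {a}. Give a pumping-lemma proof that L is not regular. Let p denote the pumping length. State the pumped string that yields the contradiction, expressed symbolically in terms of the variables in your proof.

Toward a contradiction, assume L is regular with pumping length p.
Let q be a prime with q ≥ p+2 (infinitely many primes exist), and take w = a^q ∈ L with |w| = q ≥ p.
Write w = xyz as guaranteed by the lemma, with |xy| ≤ p and |y| > 0.
Then y = a^k for some k with 1 ≤ k ≤ p.
Since 1 ≤ k ≤ p, |xz| = q-k. Pump with i = q+1: |xy^{q+1}z| = (q-k)+(q+1)k = q+qk = q(1+k), which is composite (both factors ≥ 2). So xy^{q+1}z = a^{q(1+k)} ∉ L.
This contradicts the pumping lemma, so L is not regular.

a^{q(1+k)}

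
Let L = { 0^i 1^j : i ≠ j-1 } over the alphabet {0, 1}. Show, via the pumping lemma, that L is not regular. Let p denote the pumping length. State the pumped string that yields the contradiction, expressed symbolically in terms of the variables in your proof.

0^{p+p!} 1^{p+p!+1}

Assume L is regular; let p be its pumping constant.
Choose w = 0^p 1^{p+p!+1}. Since p ≠ (p+p!+1)-1 = p+p!, w ∈ L; and |w| ≥ p.
Write w = xyz as guaranteed by the lemma, with |xy| ≤ p and y is nonempty.
The first p characters of w are 0's, so xy (and hence y) consists only of 0's. Write y = 0^k, 1 ≤ k ≤ p.
Since 1 ≤ k ≤ p, k divides p!; set t = 1 + p!/k. Then xy^t z has p + (p!/k)·k = p + p! copies of 0. Now the 0-count is p+p! and (1-count)-1 = (p+p!+1)-1 = p+p!, so i ≠ j-1 fails. So xy^t z = 0^{p+p!} 1^{p+p!+1} ∉ L.
This is a contradiction; hence L is not regular.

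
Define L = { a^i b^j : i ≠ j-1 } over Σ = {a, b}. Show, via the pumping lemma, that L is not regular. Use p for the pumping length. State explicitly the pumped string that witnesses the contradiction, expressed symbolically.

Assume L is regular; let p be its pumping constant.
Choose w = a^p b^{p+p!+1}. Since p ≠ (p+p!+1)-1 = p+p!, w ∈ L; and |w| ≥ p.
Write w = xyz as guaranteed by the lemma, with |xy| ≤ p and y is nonempty.
Because |xy| ≤ p and w begins with p copies of a, we have y = a^k with 1 ≤ k ≤ p.
Since 1 ≤ k ≤ p, k divides p!; set t = 1 + p!/k. Then xy^t z has p + (p!/k)·k = p + p! copies of a. Now the a-count is p+p! and (b-count)-1 = (p+p!+1)-1 = p+p!, so i ≠ j-1 fails. So xy^t z = a^{p+p!} b^{p+p!+1} ∉ L.
This contradicts the pumping lemma, so L is not regular.

a^{p+p!} b^{p+p!+1}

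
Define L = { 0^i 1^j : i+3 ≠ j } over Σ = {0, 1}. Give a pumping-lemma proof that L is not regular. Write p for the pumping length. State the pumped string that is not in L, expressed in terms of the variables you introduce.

0^{p+p!} 1^{p+p!+3}

Assume L is regular. Let p be the pumping length given by the pumping lemma.
Choose w = 0^p 1^{p+p!+3}. Since p ≠ (p+p!+3)-3 = p+p!, w ∈ L; and |w| ≥ p.
The pumping lemma gives a decomposition w = xyz where |xy| ≤ p and |y| ≥ 1.
Since the first p symbols of w are all 0's and |xy| ≤ p, y lies entirely in the leading 0-block: y = 0^k for some k with 1 ≤ k ≤ p.
Since 1 ≤ k ≤ p, k divides p!; set t = 1 + p!/k. Then xy^t z has p + (p!/k)·k = p + p! copies of 0. Now the 0-count is p+p! and (1-count)-3 = (p+p!+3)-3 = p+p!, so i+3 ≠ j fails. So xy^t z = 0^{p+p!} 1^{p+p!+3} ∉ L.
This contradicts the pumping lemma, so L is not regular.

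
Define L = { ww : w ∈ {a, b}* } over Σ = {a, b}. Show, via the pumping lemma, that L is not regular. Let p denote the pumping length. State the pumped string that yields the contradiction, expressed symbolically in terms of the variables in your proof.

a^{p+k} b^p a^p b^p

Suppose for contradiction that L is regular, and let p be the pumping length.
Take w = a^p b^p a^p b^p = uu where u = a^pb^p; then w ∈ L and |w| = 4p ≥ p.
By the pumping lemma, w = xyz with |xy| ≤ p and y is nonempty.
Since the first p symbols of w are all a's and |xy| ≤ p, y lies entirely in the leading a-block: y = a^k for some k with 1 ≤ k ≤ p.
Pump with i = 2: xy^2z = a^{p+k} b^p a^p b^p, of length 4p+k. Suppose this equals vv. The string starts with a and ends with b, so v does too; thus the boundary between the two copies of v is a b→a transition. There is exactly one such transition, at position 2p+k, so |v| = 2p+k and |vv| = 4p+2k ≠ 4p+k since k ≥ 1. So xy^2z ∉ L.
This contradicts the pumping lemma, so L is not regular.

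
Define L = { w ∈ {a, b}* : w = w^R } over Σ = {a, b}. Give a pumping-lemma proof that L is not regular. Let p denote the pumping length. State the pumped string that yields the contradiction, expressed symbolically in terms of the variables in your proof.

Suppose for contradiction that L is regular, and let p be the pumping length.
Take w = a^p b a^p, a palindrome of length 2p+1 ≥ p.
Write w = xyz as guaranteed by the lemma, with |xy| ≤ p and |y| > 0.
The first p characters of w are a's, so xy (and hence y) consists only of a's. Write y = a^k, 1 ≤ k ≤ p.
Pump with i = 2: xy^2z = a^{p+k} b a^p. Its reverse is a^p b a^{p+k}, which differs from xy^2z since k ≥ 1. So xy^2z is not a palindrome and xy^2z ∉ L.
This contradicts the pumping lemma, so L is not regular.

a^{p+k} b a^p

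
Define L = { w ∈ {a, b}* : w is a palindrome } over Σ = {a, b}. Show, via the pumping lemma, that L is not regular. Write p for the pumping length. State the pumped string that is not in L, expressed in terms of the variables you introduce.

a^{p+k} b a^p

Suppose for contradiction that L is regular, and let p be the pumping length.
Take w = a^p b a^p, a palindrome of length 2p+1 ≥ p.
By the pumping lemma, w = xyz with |xy| ≤ p and |y| ≥ 1.
The first p characters of w are a's, so xy (and hence y) consists only of a's. Write y = a^k, 1 ≤ k ≤ p.
Pump with i = 2: xy^2z = a^{p+k} b a^p. Its reverse is a^p b a^{p+k}, which differs from xy^2z since k ≥ 1. So xy^2z is not a palindrome and xy^2z ∉ L.
This is a contradiction; hence L is not regular.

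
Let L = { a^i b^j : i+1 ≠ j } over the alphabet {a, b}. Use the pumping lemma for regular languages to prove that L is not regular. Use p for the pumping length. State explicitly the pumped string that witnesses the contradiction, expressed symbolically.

a^{p+p!} b^{p+p!+1}

Assume L is regular; let p be its pumping constant.
Choose w = a^p b^{p+p!+1}. Since p ≠ (p+p!+1)-1 = p+p!, w ∈ L; and |w| ≥ p.
By the pumping lemma, w = xyz with |xy| ≤ p and |y| ≥ 1.
The first p characters of w are a's, so xy (and hence y) consists only of a's. Write y = a^k, 1 ≤ k ≤ p.
Since 1 ≤ k ≤ p, k divides p!; set t = 1 + p!/k. Then xy^t z has p + (p!/k)·k = p + p! copies of a. Now the a-count is p+p! and (b-count)-1 = (p+p!+1)-1 = p+p!, so i+1 ≠ j fails. So xy^t z = a^{p+p!} b^{p+p!+1} ∉ L.
Contradiction. Therefore L is not regular.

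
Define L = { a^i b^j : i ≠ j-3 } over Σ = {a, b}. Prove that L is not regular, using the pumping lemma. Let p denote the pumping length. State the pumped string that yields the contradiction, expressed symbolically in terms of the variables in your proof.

Assume L is regular; let p be its pumping constant.
Choose w = a^p b^{p+p!+3}. Since p ≠ (p+p!+3)-3 = p+p!, w ∈ L; and |w| ≥ p.
By the pumping lemma, w = xyz with |xy| ≤ p and y is nonempty.
Since the first p symbols of w are all a's and |xy| ≤ p, y lies entirely in the leading a-block: y = a^k for some k with 1 ≤ k ≤ p.
Since 1 ≤ k ≤ p, k divides p!; set t = 1 + p!/k. Then xy^t z has p + (p!/k)·k = p + p! copies of a. Now the a-count is p+p! and (b-count)-3 = (p+p!+3)-3 = p+p!, so i ≠ j-3 fails. So xy^t z = a^{p+p!} b^{p+p!+3} ∉ L.
This is a contradiction; hence L is not regular.

a^{p+p!} b^{p+p!+3}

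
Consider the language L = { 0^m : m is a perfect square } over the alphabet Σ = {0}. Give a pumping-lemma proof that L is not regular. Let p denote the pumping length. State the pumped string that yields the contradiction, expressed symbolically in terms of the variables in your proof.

0^{p²+k}

Toward a contradiction, assume L is regular with pumping length p.
Take w = 0^{p²} ∈ L with |w| = p² ≥ p.
By the pumping lemma, w = xyz with |xy| ≤ p and y is nonempty.
Then y = 0^k for some k with 1 ≤ k ≤ p.
Pump with i = 2: xy^2z = 0^{p²+k}. Since 1 ≤ k ≤ p, p² < p²+k ≤ p²+p < (p+1)², so p²+k lies strictly between consecutive squares and is not a perfect square. So xy^2z ∉ L.
This is a contradiction; hence L is not regular.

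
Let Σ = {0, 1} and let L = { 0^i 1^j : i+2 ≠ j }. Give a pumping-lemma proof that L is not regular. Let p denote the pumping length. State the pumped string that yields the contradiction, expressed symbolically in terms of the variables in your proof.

0^{p+p!} 1^{p+p!+2}

Toward a contradiction, assume L is regular with pumping length p.
Choose w = 0^p 1^{p+p!+2}. Since p ≠ (p+p!+2)-2 = p+p!, w ∈ L; and |w| ≥ p.
The pumping lemma gives a decomposition w = xyz where |xy| ≤ p and y is nonempty.
The first p characters of w are 0's, so xy (and hence y) consists only of 0's. Write y = 0^k, 1 ≤ k ≤ p.
Since 1 ≤ k ≤ p, k divides p!; set t = 1 + p!/k. Then xy^t z has p + (p!/k)·k = p + p! copies of 0. Now the 0-count is p+p! and (1-count)-2 = (p+p!+2)-2 = p+p!, so i+2 ≠ j fails. So xy^t z = 0^{p+p!} 1^{p+p!+2} ∉ L.
This contradicts the pumping lemma, so L is not regular.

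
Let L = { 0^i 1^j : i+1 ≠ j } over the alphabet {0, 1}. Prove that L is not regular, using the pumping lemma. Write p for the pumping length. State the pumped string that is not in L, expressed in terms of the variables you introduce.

Suppose for contradiction that L is regular, and let p be the pumping length.
Choose w = 0^p 1^{p+p!+1}. Since p ≠ (p+p!+1)-1 = p+p!, w ∈ L; and |w| ≥ p.
The pumping lemma gives a decomposition w = xyz where |xy| ≤ p and y is nonempty.
Since the first p symbols of w are all 0's and |xy| ≤ p, y lies entirely in the leading 0-block: y = 0^k for some k with 1 ≤ k ≤ p.
Since 1 ≤ k ≤ p, k divides p!; set t = 1 + p!/k. Then xy^t z has p + (p!/k)·k = p + p! copies of 0. Now the 0-count is p+p! and (1-count)-1 = (p+p!+1)-1 = p+p!, so i+1 ≠ j fails. So xy^t z = 0^{p+p!} 1^{p+p!+1} ∉ L.
Contradiction. Therefore L is not regular.

0^{p+p!} 1^{p+p!+1}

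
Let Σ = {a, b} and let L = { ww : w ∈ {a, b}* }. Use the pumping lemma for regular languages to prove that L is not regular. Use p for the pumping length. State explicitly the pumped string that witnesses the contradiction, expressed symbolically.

Suppose for contradiction that L is regular, and let p be the pumping length.
Take w = a^p b^p a^p b^p = uu where u = a^pb^p; then w ∈ L and |w| = 4p ≥ p.
By the pumping lemma, w = xyz with |xy| ≤ p and |y| > 0.
Because |xy| ≤ p and w begins with p copies of a, we have y = a^k with 1 ≤ k ≤ p.
Pump with i = 2: xy^2z = a^{p+k} b^p a^p b^p, of length 4p+k. Suppose this equals vv. The string starts with a and ends with b, so v does too; thus the boundary between the two copies of v is a b→a transition. There is exactly one such transition, at position 2p+k, so |v| = 2p+k and |vv| = 4p+2k ≠ 4p+k since k ≥ 1. So xy^2z ∉ L.
This is a contradiction; hence L is not regular.

a^{p+k} b^p a^p b^p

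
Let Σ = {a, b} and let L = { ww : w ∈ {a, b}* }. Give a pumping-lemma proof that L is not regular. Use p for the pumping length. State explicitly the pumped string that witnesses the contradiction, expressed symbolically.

Toward a contradiction, assume L is regular with pumping length p.
Take w = a^p b^p a^p b^p = uu where u = a^pb^p; then w ∈ L and |w| = 4p ≥ p.
By the pumping lemma, w = xyz with |xy| ≤ p and y is nonempty.
Since the first p symbols of w are all a's and |xy| ≤ p, y lies entirely in the leading a-block: y = a^k for some k with 1 ≤ k ≤ p.
Pump with i = 2: xy^2z = a^{p+k} b^p a^p b^p, of length 4p+k. Suppose this equals vv. The string starts with a and ends with b, so v does too; thus the boundary between the two copies of v is a b→a transition. There is exactly one such transition, at position 2p+k, so |v| = 2p+k and |vv| = 4p+2k ≠ 4p+k since k ≥ 1. So xy^2z ∉ L.
This contradicts the pumping lemma, so L is not regular.

a^{p+k} b^p a^p b^p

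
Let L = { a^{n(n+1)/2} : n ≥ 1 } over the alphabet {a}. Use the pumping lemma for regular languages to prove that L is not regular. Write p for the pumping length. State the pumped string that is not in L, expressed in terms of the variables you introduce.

Assume L is regular; let p be its pumping constant.
Take w = a^{p(p+1)/2} ∈ L with |w| = p(p+1)/2 ≥ p.
By the pumping lemma, w = xyz with |xy| ≤ p and |y| ≥ 1.
Then y = a^k for some k with 1 ≤ k ≤ p.
Pump with i = 2: xy^2z = a^{p(p+1)/2+k}. Since 1 ≤ k ≤ p, p(p+1)/2 < p(p+1)/2+k ≤ p(p+1)/2+p < (p+1)(p+2)/2, so p(p+1)/2+k is strictly between consecutive triangular numbers. So xy^2z ∉ L.
This is a contradiction; hence L is not regular.

a^{p(p+1)/2+k}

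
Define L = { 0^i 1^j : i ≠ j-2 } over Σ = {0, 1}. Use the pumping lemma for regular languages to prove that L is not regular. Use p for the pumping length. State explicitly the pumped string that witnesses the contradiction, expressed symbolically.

0^{p+p!} 1^{p+p!+2}

Assume L is regular; let p be its pumping constant.
Choose w = 0^p 1^{p+p!+2}. Since p ≠ (p+p!+2)-2 = p+p!, w ∈ L; and |w| ≥ p.
The pumping lemma gives a decomposition w = xyz where |xy| ≤ p and |y| > 0.
The first p characters of w are 0's, so xy (and hence y) consists only of 0's. Write y = 0^k, 1 ≤ k ≤ p.
Since 1 ≤ k ≤ p, k divides p!; set t = 1 + p!/k. Then xy^t z has p + (p!/k)·k = p + p! copies of 0. Now the 0-count is p+p! and (1-count)-2 = (p+p!+2)-2 = p+p!, so i ≠ j-2 fails. So xy^t z = 0^{p+p!} 1^{p+p!+2} ∉ L.
Contradiction. Therefore L is not regular.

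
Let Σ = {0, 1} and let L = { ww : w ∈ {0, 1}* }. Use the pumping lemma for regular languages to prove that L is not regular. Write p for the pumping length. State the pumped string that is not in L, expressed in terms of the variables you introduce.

Assume L is regular; let p be its pumping constant.
Take w = 0^p 1^p 0^p 1^p = uu where u = 0^p1^p; then w ∈ L and |w| = 4p ≥ p.
Write w = xyz as guaranteed by the lemma, with |xy| ≤ p and |y| > 0.
Since the first p symbols of w are all 0's and |xy| ≤ p, y lies entirely in the leading 0-block: y = 0^k for some k with 1 ≤ k ≤ p.
Pump with i = 2: xy^2z = 0^{p+k} 1^p 0^p 1^p, of length 4p+k. Suppose this equals vv. The string starts with 0 and ends with 1, so v does too; thus the boundary between the two copies of v is a 1→0 transition. There is exactly one such transition, at position 2p+k, so |v| = 2p+k and |vv| = 4p+2k ≠ 4p+k since k ≥ 1. So xy^2z ∉ L.
This contradicts the pumping lemma, so L is not regular.

0^{p+k} 1^p 0^p 1^p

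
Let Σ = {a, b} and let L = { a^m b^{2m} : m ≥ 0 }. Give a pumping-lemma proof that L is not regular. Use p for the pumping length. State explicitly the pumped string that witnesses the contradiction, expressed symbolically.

Assume L is regular; let p be its pumping constant.
Let w = a^p b^{2p} ∈ L; note |w| = 3p ≥ p.
By the pumping lemma, w = xyz with |xy| ≤ p and |y| ≥ 1.
Since the first p symbols of w are all a's and |xy| ≤ p, y lies entirely in the leading a-block: y = a^k for some k with 1 ≤ k ≤ p.
Pump with i = 2: xy^2z = a^{p+k} b^{2p}. For this to lie in L we would need 2p = 2(p+k), which forces k = 0. But k ≥ 1, so xy^2z ∉ L.
This is a contradiction; hence L is not regular.

a^{p+k} b^{2p}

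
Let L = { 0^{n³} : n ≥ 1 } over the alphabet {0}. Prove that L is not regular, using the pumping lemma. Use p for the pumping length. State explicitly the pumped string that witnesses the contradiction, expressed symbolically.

Toward a contradiction, assume L is regular with pumping length p.
Take w = 0^{p³} ∈ L with |w| = p³ ≥ p.
The pumping lemma gives a decomposition w = xyz where |xy| ≤ p and y is nonempty.
Then y = 0^k for some k with 1 ≤ k ≤ p.
Pump with i = 2: xy^2z = 0^{p³+k}. Since 1 ≤ k ≤ p, p³ < p³+k ≤ p³+p < p³+3p²+3p+1 = (p+1)³, so p³+k is not a perfect cube. So xy^2z ∉ L.
This contradicts the pumping lemma, so L is not regular.

0^{p³+k}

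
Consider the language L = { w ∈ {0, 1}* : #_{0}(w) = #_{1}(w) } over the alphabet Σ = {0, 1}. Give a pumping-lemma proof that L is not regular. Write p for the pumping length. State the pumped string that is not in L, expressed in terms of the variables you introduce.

Assume L is regular; let p be its pumping constant.
Choose w = 0^p 1^p ∈ L with |w| = 2p ≥ p.
Write w = xyz as guaranteed by the lemma, with |xy| ≤ p and |y| > 0.
The first p characters of w are 0's, so xy (and hence y) consists only of 0's. Write y = 0^k, 1 ≤ k ≤ p.
Pump with i = 2: xy^2z = 0^{p+k} 1^p has p+k occurrences of 0 but only p of 1. Since k ≥ 1 the counts differ, so xy^2z ∉ L.
Contradiction. Therefore L is not regular.

0^{p+k} 1^p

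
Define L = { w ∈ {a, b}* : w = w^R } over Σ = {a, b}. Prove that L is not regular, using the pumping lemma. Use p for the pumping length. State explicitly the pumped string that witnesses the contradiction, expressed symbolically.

Suppose for contradiction that L is regular, and let p be the pumping length.
Take w = a^p b a^p, a palindrome of length 2p+1 ≥ p.
Write w = xyz as guaranteed by the lemma, with |xy| ≤ p and |y| > 0.
The first p characters of w are a's, so xy (and hence y) consists only of a's. Write y = a^k, 1 ≤ k ≤ p.
Pump with i = 2: xy^2z = a^{p+k} b a^p. Its reverse is a^p b a^{p+k}, which differs from xy^2z since k ≥ 1. So xy^2z is not a palindrome and xy^2z ∉ L.
This is a contradiction; hence L is not regular.

a^{p+k} b a^p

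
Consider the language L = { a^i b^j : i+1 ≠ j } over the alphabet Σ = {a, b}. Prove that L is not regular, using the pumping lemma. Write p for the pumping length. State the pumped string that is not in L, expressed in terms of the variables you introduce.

a^{p+p!} b^{p+p!+1}

Toward a contradiction, assume L is regular with pumping length p.
Choose w = a^p b^{p+p!+1}. Since p ≠ (p+p!+1)-1 = p+p!, w ∈ L; and |w| ≥ p.
By the pumping lemma, w = xyz with |xy| ≤ p and |y| ≥ 1.
Because |xy| ≤ p and w begins with p copies of a, we have y = a^k with 1 ≤ k ≤ p.
Since 1 ≤ k ≤ p, k divides p!; set t = 1 + p!/k. Then xy^t z has p + (p!/k)·k = p + p! copies of a. Now the a-count is p+p! and (b-count)-1 = (p+p!+1)-1 = p+p!, so i+1 ≠ j fails. So xy^t z = a^{p+p!} b^{p+p!+1} ∉ L.
This is a contradiction; hence L is not regular.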